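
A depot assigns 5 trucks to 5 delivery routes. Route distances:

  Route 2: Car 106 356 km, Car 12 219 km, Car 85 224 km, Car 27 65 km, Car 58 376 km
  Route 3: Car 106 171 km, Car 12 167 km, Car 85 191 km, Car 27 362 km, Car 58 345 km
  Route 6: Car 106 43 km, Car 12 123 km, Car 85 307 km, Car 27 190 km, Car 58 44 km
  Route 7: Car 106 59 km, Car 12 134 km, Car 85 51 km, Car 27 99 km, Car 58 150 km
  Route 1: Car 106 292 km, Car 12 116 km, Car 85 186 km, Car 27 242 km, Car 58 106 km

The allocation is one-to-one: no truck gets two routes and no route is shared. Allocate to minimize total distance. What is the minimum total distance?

This is the linear assignment problem.
Optimal: Car 106→Route 6 (43 km), Car 12→Route 3 (167 km), Car 85→Route 7 (51 km), Car 27→Route 2 (65 km), Car 58→Route 1 (106 km) — total 43+167+51+65+106 = 432 km.

Min total: 432 km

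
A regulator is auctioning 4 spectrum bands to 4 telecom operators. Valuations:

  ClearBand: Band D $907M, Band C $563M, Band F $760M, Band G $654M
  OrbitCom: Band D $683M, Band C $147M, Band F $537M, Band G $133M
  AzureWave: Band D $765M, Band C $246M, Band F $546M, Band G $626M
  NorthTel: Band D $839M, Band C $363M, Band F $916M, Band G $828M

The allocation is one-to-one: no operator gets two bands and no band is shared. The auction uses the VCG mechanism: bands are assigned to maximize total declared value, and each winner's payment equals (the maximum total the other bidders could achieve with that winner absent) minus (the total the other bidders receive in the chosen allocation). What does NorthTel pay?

NorthTel pays $198M.

Efficient allocation: ClearBand→Band C ($563M), OrbitCom→Band D ($683M), AzureWave→Band G ($626M), NorthTel→Band F ($916M); total welfare W = $2788M.
NorthTel receives Band F at value $916M, so the others get W − 916 = $1872M.
Without NorthTel: best allocation of the remaining 3 bidders over all 4 bands is ClearBand→Band D ($907M), OrbitCom→Band F ($537M), AzureWave→Band G ($626M), total $2070M.
VCG payment = (others' best without NorthTel) − (others' welfare with NorthTel) = 2070 − 1872 = $198M.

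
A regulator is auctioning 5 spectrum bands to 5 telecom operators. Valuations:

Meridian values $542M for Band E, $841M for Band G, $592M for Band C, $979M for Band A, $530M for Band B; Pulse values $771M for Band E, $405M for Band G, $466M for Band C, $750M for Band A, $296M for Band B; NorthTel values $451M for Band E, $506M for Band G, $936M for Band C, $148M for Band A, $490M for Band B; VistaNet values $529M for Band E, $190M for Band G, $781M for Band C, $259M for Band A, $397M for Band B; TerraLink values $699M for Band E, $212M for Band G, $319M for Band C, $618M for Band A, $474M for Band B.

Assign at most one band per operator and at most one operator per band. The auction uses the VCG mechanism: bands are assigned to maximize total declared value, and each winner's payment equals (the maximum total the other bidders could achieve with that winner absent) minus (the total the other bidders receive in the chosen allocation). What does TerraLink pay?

TerraLink pays $159M.

Efficient allocation: Meridian→Band G ($841M), Pulse→Band A ($750M), NorthTel→Band C ($936M), VistaNet→Band B ($397M), TerraLink→Band E ($699M); total welfare W = $3623M.
TerraLink receives Band E at value $699M, so the others get W − 699 = $2924M.
Without TerraLink: best allocation of the remaining 4 bidders over all 5 bands is Meridian→Band A ($979M), Pulse→Band E ($771M), NorthTel→Band C ($936M), VistaNet→Band B ($397M), total $3083M.
VCG payment = (others' best without TerraLink) − (others' welfare with TerraLink) = 3083 − 2924 = $159M.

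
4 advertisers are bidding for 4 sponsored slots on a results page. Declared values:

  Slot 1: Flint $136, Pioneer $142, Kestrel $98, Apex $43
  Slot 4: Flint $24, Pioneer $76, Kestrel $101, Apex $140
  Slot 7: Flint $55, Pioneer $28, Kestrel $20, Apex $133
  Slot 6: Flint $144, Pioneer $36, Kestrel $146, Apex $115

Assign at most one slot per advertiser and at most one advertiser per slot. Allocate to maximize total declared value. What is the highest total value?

Maximum total: $520

Optimal: Flint→Slot 6 ($144), Pioneer→Slot 1 ($142), Kestrel→Slot 4 ($101), Apex→Slot 7 ($133) — total 144+142+101+133 = $520.
Max-entry greedy (repeatedly take the single best remaining cell) gives $483, worse by 37.
Next-best assignment: Flint→Slot 1, Pioneer→Slot 4, Kestrel→Slot 6, Apex→Slot 7 = $491.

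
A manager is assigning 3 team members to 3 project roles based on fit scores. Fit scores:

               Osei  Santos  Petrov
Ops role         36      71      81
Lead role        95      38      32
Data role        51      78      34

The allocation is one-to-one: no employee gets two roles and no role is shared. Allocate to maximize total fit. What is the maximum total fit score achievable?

Max total: 254 pts

Optimal: Osei→Lead role (95 pts), Santos→Data role (78 pts), Petrov→Ops role (81 pts) — total 95+78+81 = 254 pts.
Next-best assignment: Osei→Lead role, Santos→Ops role, Petrov→Data role = 200 pts.
Every other assignment is strictly worse.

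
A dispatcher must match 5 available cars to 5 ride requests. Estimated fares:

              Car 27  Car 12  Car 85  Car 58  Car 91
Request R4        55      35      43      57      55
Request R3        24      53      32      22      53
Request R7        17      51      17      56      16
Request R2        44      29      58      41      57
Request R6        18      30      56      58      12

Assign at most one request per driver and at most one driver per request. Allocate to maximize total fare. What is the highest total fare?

This is a one-to-one assignment (maximum-weight bipartite matching).
Optimal: Car 27→Request R4 ($55), Car 12→Request R3 ($53), Car 85→Request R6 ($56), Car 58→Request R7 ($56), Car 91→Request R2 ($57) — total 55+53+56+56+57 = $277.
Column-greedy (each request in turn goes to its best remaining driver) gives $197, worse by 80.
Every other assignment is strictly worse.

Maximum total: $277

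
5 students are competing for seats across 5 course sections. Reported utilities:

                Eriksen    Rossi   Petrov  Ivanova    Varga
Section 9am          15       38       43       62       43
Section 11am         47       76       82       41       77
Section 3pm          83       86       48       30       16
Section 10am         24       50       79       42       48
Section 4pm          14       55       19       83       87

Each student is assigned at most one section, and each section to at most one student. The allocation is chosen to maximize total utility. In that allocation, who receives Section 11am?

Rossi receives Section 11am.

Optimal: Eriksen→Section 3pm (83 points), Rossi→Section 11am (76 points), Petrov→Section 10am (79 points), Ivanova→Section 9am (62 points), Varga→Section 4pm (87 points) — total 83+76+79+62+87 = 387 points.
Row-greedy (each student in turn takes its best remaining section) gives 364 points, worse by 23.
Checked against all permutations: 387 points is optimal.
Rossi's own top section is Section 3pm (86 points), but forcing Rossi→Section 3pm and reassigning the rest optimally gives only 361 points — worse by 26.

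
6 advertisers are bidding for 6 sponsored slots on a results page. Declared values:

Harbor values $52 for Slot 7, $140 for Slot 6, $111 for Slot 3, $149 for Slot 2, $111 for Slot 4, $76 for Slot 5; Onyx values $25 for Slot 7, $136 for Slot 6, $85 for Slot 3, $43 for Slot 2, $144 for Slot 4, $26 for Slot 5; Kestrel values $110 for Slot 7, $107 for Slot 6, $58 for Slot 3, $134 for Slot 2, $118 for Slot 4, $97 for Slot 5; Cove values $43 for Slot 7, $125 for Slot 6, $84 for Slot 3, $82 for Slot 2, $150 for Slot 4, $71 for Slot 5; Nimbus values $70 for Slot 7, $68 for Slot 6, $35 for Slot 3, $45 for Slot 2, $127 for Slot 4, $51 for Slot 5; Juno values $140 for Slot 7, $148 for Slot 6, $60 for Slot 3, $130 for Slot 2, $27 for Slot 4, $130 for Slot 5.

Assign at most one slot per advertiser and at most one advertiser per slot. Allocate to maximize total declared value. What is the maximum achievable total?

Optimal: Harbor→Slot 2 ($149), Onyx→Slot 6 ($136), Kestrel→Slot 7 ($110), Cove→Slot 3 ($84), Nimbus→Slot 4 ($127), Juno→Slot 5 ($130) — total 149+136+110+84+127+130 = $736.
Column-greedy (each slot in turn goes to its best remaining advertiser) gives $700, worse by 36.
Swapping Kestrel↔Juno (Kestrel→Slot 5 $97, Juno→Slot 7 $140) loses 3.

Maximum total: $736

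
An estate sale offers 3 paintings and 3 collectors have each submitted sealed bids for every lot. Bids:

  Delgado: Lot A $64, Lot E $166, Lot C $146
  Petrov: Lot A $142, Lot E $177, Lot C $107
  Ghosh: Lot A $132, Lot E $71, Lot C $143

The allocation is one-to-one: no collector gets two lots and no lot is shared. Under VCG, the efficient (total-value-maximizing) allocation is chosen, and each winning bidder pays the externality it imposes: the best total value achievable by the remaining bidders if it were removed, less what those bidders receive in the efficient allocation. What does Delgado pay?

Delgado pays $11.

Efficient allocation: Delgado→Lot C ($146), Petrov→Lot E ($177), Ghosh→Lot A ($132); total welfare W = $455.
Delgado receives Lot C at value $146, so the others get W − 146 = $309.
Without Delgado: best allocation of the remaining 2 bidders over all 3 lots is Petrov→Lot E ($177), Ghosh→Lot C ($143), total $320.
VCG payment = (others' best without Delgado) − (others' welfare with Delgado) = 320 − 309 = $11.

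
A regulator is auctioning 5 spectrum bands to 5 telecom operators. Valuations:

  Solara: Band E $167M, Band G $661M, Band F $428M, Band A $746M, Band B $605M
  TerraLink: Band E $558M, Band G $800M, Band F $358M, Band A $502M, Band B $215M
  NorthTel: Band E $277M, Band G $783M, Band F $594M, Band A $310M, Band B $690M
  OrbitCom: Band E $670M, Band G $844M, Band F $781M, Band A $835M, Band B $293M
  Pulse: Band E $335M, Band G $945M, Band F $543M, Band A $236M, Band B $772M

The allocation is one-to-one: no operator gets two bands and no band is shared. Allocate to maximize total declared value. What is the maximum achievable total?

Optimal: Solara→Band A ($746M), TerraLink→Band E ($558M), NorthTel→Band B ($690M), OrbitCom→Band F ($781M), Pulse→Band G ($945M) — total 746+558+690+781+945 = $3720M.
Column-greedy (each band in turn goes to its best remaining operator) gives $3170M, worse by 550.
Next-best assignment: Solara→Band A, TerraLink→Band E, NorthTel→Band G, OrbitCom→Band F, Pulse→Band B = $3640M.
Swapping NorthTel↔Solara (NorthTel→Band A $310M, Solara→Band B $605M) loses 521.

Max total: $3720M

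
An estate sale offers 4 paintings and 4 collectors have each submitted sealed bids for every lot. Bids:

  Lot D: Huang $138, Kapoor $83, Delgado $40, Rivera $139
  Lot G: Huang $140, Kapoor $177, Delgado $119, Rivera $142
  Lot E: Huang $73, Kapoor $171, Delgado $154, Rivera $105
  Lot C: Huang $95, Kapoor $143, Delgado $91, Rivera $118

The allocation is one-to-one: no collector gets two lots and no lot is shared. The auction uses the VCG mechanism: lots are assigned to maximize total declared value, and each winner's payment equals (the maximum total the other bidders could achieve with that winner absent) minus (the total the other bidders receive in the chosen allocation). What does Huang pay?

Huang pays $21.

Efficient allocation: Huang→Lot D ($138), Kapoor→Lot G ($177), Delgado→Lot E ($154), Rivera→Lot C ($118); total welfare W = $587.
Huang receives Lot D at value $138, so the others get W − 138 = $449.
Without Huang: best allocation of the remaining 3 bidders over all 4 lots is Kapoor→Lot G ($177), Delgado→Lot E ($154), Rivera→Lot D ($139), total $470.
VCG payment = (others' best without Huang) − (others' welfare with Huang) = 470 − 449 = $21.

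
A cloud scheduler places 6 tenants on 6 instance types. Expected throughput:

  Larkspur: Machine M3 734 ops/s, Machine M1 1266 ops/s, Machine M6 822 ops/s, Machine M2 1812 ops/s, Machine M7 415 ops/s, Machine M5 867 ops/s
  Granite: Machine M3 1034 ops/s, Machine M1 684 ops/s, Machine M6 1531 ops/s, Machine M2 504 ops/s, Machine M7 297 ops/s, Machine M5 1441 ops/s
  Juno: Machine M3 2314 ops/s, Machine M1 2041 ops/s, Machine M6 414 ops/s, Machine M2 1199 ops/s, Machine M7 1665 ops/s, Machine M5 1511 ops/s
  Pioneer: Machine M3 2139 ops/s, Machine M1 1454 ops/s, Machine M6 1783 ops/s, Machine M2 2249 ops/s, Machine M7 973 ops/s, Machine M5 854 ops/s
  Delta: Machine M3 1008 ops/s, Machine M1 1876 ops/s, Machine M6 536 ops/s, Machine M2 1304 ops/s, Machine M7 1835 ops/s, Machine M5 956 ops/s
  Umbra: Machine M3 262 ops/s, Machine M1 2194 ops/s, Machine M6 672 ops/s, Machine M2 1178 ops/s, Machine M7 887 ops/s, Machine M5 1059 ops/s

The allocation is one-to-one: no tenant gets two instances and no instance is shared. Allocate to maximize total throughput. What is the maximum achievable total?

Maximum total: 11379 ops/s

This is the linear assignment problem.
Optimal: Larkspur→Machine M2 (1812 ops/s), Granite→Machine M5 (1441 ops/s), Juno→Machine M3 (2314 ops/s), Pioneer→Machine M6 (1783 ops/s), Delta→Machine M7 (1835 ops/s), Umbra→Machine M1 (2194 ops/s) — total 1812+1441+2314+1783+1835+2194 = 11379 ops/s.
Max-entry greedy (repeatedly take the single best remaining cell) gives 10990 ops/s, worse by 389.
Next-best assignment: Larkspur→Machine M2, Granite→Machine M6, Juno→Machine M5, Pioneer→Machine M3, Delta→Machine M7, Umbra→Machine M1 = 11022 ops/s.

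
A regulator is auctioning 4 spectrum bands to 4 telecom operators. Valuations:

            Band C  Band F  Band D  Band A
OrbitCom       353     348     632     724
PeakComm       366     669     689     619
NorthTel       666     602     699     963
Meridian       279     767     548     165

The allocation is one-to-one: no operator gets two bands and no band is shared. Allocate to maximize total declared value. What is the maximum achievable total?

Optimal: OrbitCom→Band A ($724M), PeakComm→Band D ($689M), NorthTel→Band C ($666M), Meridian→Band F ($767M) — total 724+689+666+767 = $2846M.
Max-entry greedy (repeatedly take the single best remaining cell) gives $2772M, worse by 74.
Next-best assignment: OrbitCom→Band C, PeakComm→Band D, NorthTel→Band A, Meridian→Band F = $2772M.

Max total: $2846M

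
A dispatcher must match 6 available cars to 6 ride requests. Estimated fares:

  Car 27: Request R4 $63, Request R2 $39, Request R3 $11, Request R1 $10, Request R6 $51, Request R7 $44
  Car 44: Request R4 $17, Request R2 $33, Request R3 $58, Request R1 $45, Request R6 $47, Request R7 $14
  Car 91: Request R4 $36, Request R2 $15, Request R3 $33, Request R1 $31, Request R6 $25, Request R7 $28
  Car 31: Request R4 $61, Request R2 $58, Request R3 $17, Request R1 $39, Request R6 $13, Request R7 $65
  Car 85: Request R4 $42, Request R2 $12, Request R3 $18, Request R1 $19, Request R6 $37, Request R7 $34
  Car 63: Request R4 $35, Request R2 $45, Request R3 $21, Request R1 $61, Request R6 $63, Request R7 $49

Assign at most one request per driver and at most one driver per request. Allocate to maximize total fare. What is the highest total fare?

Maximum total: $307

This is a one-to-one assignment (maximum-weight bipartite matching).
Optimal: Car 27→Request R4 ($63), Car 44→Request R3 ($58), Car 91→Request R1 ($31), Car 31→Request R2 ($58), Car 85→Request R7 ($34), Car 63→Request R6 ($63) — total 63+58+31+58+34+63 = $307.
Max-entry greedy (repeatedly take the single best remaining cell) gives $292, worse by 15.
Next-best assignment: Car 27→Request R4, Car 44→Request R3, Car 91→Request R7, Car 31→Request R2, Car 85→Request R6, Car 63→Request R1 = $305.
Swapping Car 85↔Car 63 (Car 85→Request R6 $37, Car 63→Request R7 $49) loses 11.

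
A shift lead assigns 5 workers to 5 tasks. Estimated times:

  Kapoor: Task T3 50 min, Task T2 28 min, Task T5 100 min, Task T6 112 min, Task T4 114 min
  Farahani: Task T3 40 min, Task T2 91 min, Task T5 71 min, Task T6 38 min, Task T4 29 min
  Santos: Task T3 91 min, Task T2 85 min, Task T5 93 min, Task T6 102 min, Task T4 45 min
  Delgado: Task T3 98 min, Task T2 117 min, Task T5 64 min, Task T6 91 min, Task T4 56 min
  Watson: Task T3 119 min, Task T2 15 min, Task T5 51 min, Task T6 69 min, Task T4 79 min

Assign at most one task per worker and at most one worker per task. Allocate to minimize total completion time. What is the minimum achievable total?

Minimum total: 212 min

Optimal: Kapoor→Task T3 (50 min), Farahani→Task T6 (38 min), Santos→Task T4 (45 min), Delgado→Task T5 (64 min), Watson→Task T2 (15 min) — total 50+38+45+64+15 = 212 min.
Row-greedy (each worker in turn takes its cheapest remaining task) gives 281 min, worse by 69.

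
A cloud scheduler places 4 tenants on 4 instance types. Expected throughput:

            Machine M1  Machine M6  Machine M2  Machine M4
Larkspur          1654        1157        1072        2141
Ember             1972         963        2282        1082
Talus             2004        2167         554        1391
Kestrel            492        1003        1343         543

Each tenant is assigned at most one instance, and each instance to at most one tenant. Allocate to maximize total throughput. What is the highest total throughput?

Optimal: Larkspur→Machine M4 (2141 ops/s), Ember→Machine M1 (1972 ops/s), Talus→Machine M6 (2167 ops/s), Kestrel→Machine M2 (1343 ops/s) — total 2141+1972+2167+1343 = 7623 ops/s.
Max-entry greedy (repeatedly take the single best remaining cell) gives 7082 ops/s, worse by 541.
Swapping Larkspur↔Ember (Larkspur→Machine M1 1654 ops/s, Ember→Machine M4 1082 ops/s) loses 1377.

Max total: 7623 ops/s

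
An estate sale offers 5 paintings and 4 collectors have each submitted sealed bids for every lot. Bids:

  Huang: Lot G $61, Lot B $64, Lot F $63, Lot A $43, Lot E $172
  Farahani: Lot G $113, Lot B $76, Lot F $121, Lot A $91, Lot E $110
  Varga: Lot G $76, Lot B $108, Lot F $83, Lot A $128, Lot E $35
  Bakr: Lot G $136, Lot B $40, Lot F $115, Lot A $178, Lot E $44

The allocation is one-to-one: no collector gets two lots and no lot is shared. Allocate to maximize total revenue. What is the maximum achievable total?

Maximum total: $579

Optimal: Huang→Lot E ($172), Farahani→Lot F ($121), Varga→Lot B ($108), Bakr→Lot A ($178) — total 172+121+108+178 = $579.
Checked against all permutations: $579 is optimal.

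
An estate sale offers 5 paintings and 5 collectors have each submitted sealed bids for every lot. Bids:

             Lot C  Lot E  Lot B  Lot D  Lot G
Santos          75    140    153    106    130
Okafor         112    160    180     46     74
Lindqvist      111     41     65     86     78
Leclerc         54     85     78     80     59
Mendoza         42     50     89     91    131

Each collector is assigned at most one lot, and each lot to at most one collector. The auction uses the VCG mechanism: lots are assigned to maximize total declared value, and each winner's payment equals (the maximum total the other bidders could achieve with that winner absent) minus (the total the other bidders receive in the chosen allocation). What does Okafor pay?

Efficient allocation: Santos→Lot E ($140), Okafor→Lot B ($180), Lindqvist→Lot C ($111), Leclerc→Lot D ($80), Mendoza→Lot G ($131); total welfare W = $642.
Okafor receives Lot B at value $180, so the others get W − 180 = $462.
Without Okafor: best allocation of the remaining 4 bidders over all 5 lots is Santos→Lot B ($153), Lindqvist→Lot C ($111), Leclerc→Lot E ($85), Mendoza→Lot G ($131), total $480.
VCG payment = (others' best without Okafor) − (others' welfare with Okafor) = 480 − 462 = $18.

Okafor pays $18.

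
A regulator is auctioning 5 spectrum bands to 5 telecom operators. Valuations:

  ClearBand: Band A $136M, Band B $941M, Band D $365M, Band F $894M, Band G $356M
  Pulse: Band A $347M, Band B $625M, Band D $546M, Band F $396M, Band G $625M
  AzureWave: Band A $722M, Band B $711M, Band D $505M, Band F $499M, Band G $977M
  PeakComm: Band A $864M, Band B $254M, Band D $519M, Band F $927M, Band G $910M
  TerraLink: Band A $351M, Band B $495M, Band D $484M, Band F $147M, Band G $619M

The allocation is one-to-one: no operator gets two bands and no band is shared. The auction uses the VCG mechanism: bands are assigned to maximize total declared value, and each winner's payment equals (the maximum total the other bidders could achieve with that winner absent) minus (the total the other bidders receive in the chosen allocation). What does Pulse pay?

Pulse pays $110M.

Efficient allocation: ClearBand→Band F ($894M), Pulse→Band B ($625M), AzureWave→Band G ($977M), PeakComm→Band A ($864M), TerraLink→Band D ($484M); total welfare W = $3844M.
Pulse receives Band B at value $625M, so the others get W − 625 = $3219M.
Without Pulse: best allocation of the remaining 4 bidders over all 5 bands is ClearBand→Band B ($941M), AzureWave→Band G ($977M), PeakComm→Band F ($927M), TerraLink→Band D ($484M), total $3329M.
VCG payment = (others' best without Pulse) − (others' welfare with Pulse) = 3329 − 3219 = $110M.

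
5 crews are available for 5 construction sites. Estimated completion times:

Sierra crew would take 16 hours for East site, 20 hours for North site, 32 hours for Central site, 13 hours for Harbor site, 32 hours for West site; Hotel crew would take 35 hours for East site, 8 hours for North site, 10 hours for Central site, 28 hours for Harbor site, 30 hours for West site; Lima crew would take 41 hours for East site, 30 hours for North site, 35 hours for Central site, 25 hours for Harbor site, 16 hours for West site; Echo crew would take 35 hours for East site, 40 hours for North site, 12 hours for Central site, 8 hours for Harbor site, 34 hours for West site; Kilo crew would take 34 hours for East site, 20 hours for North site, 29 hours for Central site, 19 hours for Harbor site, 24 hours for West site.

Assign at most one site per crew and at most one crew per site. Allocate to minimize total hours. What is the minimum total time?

Optimal: Sierra crew→East site (16 hours), Hotel crew→Central site (10 hours), Lima crew→West site (16 hours), Echo crew→Harbor site (8 hours), Kilo crew→North site (20 hours) — total 16+10+16+8+20 = 70 hours.
Min-entry greedy (repeatedly take the single cheapest remaining cell) gives 77 hours, worse by 7.
Every other assignment is strictly worse.

Min total: 70 hours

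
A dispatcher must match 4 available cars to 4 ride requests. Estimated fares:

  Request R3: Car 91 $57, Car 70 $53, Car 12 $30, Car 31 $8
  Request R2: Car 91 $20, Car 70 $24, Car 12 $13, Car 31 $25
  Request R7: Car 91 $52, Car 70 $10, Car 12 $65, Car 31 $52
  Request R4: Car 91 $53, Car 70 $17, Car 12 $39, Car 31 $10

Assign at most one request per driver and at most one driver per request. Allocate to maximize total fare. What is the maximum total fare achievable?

This is a one-to-one assignment (maximum-weight bipartite matching).
Optimal: Car 91→Request R4 ($53), Car 70→Request R3 ($53), Car 12→Request R7 ($65), Car 31→Request R2 ($25) — total 53+53+65+25 = $196.
Max-entry greedy (repeatedly take the single best remaining cell) gives $164, worse by 32.

Maximum total: $196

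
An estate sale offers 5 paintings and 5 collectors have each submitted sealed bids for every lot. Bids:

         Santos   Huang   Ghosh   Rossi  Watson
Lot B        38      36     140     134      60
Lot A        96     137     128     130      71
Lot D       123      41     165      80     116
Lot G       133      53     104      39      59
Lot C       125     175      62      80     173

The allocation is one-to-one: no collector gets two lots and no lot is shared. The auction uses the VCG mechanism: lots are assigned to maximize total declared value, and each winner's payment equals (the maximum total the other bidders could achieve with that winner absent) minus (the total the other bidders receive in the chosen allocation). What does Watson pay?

Efficient allocation: Santos→Lot G ($133), Huang→Lot A ($137), Ghosh→Lot D ($165), Rossi→Lot B ($134), Watson→Lot C ($173); total welfare W = $742.
Watson receives Lot C at value $173, so the others get W − 173 = $569.
Without Watson: best allocation of the remaining 4 bidders over all 5 lots is Santos→Lot G ($133), Huang→Lot C ($175), Ghosh→Lot D ($165), Rossi→Lot B ($134), total $607.
VCG payment = (others' best without Watson) − (others' welfare with Watson) = 607 − 569 = $38.

Watson pays $38.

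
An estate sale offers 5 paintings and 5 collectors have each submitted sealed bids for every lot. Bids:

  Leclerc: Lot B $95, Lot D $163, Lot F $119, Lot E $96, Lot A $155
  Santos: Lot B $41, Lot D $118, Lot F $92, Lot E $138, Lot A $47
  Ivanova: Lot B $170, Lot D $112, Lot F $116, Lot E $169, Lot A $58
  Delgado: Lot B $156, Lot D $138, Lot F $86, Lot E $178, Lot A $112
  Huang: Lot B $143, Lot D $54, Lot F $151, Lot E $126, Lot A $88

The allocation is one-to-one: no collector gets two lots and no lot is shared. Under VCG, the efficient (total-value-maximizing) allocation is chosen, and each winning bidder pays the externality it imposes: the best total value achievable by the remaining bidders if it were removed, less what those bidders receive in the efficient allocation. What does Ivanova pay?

Efficient allocation: Leclerc→Lot A ($155), Santos→Lot D ($118), Ivanova→Lot B ($170), Delgado→Lot E ($178), Huang→Lot F ($151); total welfare W = $772.
Ivanova receives Lot B at value $170, so the others get W − 170 = $602.
Without Ivanova: best allocation of the remaining 4 bidders over all 5 lots is Leclerc→Lot D ($163), Santos→Lot E ($138), Delgado→Lot B ($156), Huang→Lot F ($151), total $608.
VCG payment = (others' best without Ivanova) − (others' welfare with Ivanova) = 608 − 602 = $6.

Ivanova pays $6.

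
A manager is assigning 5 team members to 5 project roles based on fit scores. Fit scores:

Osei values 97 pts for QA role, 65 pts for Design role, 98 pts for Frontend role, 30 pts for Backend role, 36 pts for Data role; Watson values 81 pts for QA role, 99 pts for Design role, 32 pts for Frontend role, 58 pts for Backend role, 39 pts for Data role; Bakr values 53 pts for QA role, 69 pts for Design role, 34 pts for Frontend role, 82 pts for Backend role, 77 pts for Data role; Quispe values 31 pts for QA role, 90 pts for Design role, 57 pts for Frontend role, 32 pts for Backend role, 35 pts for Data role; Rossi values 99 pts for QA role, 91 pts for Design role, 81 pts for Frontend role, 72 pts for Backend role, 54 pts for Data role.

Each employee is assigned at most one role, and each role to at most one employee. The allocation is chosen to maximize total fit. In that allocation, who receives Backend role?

Treat this as an assignment problem: match each employee to one role.
Optimal: Osei→Frontend role (98 pts), Watson→Backend role (58 pts), Bakr→Data role (77 pts), Quispe→Design role (90 pts), Rossi→QA role (99 pts) — total 98+58+77+90+99 = 422 pts.
Column-greedy (each role in turn goes to its best remaining employee) gives 413 pts, worse by 9.
Next-best assignment: Osei→Frontend role, Watson→QA role, Bakr→Data role, Quispe→Design role, Rossi→Backend role = 418 pts.
Watson's own top role is Design role (99 pts), but forcing Watson→Design role and reassigning the rest optimally gives only 413 pts — worse by 9.

Watson receives Backend role.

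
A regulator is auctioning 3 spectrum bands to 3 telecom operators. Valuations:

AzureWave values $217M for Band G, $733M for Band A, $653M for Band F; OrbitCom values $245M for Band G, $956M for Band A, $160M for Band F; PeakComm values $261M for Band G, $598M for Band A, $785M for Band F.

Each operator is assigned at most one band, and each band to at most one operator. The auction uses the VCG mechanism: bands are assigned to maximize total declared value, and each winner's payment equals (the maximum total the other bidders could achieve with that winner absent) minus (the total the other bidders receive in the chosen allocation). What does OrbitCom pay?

OrbitCom pays $516M.

Efficient allocation: AzureWave→Band G ($217M), OrbitCom→Band A ($956M), PeakComm→Band F ($785M); total welfare W = $1958M.
OrbitCom receives Band A at value $956M, so the others get W − 956 = $1002M.
Without OrbitCom: best allocation of the remaining 2 bidders over all 3 bands is AzureWave→Band A ($733M), PeakComm→Band F ($785M), total $1518M.
VCG payment = (others' best without OrbitCom) − (others' welfare with OrbitCom) = 1518 − 1002 = $516M.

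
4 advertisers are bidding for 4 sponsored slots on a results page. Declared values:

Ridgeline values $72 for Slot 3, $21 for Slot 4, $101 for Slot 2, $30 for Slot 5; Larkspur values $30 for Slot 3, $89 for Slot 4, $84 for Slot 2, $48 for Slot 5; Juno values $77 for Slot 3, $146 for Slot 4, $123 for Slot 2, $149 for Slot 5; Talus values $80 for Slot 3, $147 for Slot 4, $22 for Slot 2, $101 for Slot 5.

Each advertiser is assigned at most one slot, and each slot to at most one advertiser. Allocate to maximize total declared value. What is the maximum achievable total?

Max total: $452

Optimal: Ridgeline→Slot 3 ($72), Larkspur→Slot 2 ($84), Juno→Slot 5 ($149), Talus→Slot 4 ($147) — total 72+84+149+147 = $452.
Column-greedy (each slot in turn goes to its best remaining advertiser) gives $375, worse by 77.
Every other assignment is strictly worse.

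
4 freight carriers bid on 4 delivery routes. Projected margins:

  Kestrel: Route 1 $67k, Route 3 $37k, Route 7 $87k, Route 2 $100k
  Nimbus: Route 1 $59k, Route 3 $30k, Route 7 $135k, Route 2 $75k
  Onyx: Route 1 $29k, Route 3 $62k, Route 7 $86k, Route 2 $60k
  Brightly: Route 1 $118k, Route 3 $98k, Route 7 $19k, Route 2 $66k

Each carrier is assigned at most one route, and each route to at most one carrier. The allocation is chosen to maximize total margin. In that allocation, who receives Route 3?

Onyx receives Route 3.

This is the linear assignment problem.
Optimal: Kestrel→Route 2 ($100k), Nimbus→Route 7 ($135k), Onyx→Route 3 ($62k), Brightly→Route 1 ($118k) — total 100+135+62+118 = $415k.
Swapping Onyx↔Brightly (Onyx→Route 1 $29k, Brightly→Route 3 $98k) loses 53.
Onyx's own top route is Route 7 ($86k), but forcing Onyx→Route 7 and reassigning the rest optimally gives only $343k — worse by 72.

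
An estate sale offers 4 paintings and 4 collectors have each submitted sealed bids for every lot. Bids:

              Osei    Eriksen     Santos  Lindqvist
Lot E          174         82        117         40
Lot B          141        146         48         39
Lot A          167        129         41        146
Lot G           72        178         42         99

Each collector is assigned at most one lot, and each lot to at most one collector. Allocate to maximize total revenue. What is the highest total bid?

Optimal: Osei→Lot B ($141), Eriksen→Lot G ($178), Santos→Lot E ($117), Lindqvist→Lot A ($146) — total 141+178+117+146 = $582.
Column-greedy (each lot in turn goes to its best remaining collector) gives $508, worse by 74.
Next-best assignment: Osei→Lot E, Eriksen→Lot G, Santos→Lot B, Lindqvist→Lot A = $546.

Max total: $582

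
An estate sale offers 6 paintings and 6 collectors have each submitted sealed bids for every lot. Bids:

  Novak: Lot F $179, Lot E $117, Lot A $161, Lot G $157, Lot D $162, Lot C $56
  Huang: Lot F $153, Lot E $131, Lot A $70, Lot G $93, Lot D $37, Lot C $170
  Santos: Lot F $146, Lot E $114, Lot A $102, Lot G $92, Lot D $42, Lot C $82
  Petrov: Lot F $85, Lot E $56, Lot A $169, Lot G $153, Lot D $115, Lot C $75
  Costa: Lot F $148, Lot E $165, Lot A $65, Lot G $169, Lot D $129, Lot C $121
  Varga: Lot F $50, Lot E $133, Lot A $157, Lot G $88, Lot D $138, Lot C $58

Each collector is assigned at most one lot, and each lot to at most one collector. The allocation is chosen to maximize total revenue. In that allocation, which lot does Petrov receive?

Optimal: Novak→Lot D ($162), Huang→Lot C ($170), Santos→Lot F ($146), Petrov→Lot G ($153), Costa→Lot E ($165), Varga→Lot A ($157) — total 162+170+146+153+165+157 = $953.
Column-greedy (each lot in turn goes to its best remaining collector) gives $826, worse by 127.
Petrov's own top lot is Lot A ($169), but forcing Petrov→Lot A and reassigning the rest optimally gives only $949 — worse by 4.

Petrov receives Lot G.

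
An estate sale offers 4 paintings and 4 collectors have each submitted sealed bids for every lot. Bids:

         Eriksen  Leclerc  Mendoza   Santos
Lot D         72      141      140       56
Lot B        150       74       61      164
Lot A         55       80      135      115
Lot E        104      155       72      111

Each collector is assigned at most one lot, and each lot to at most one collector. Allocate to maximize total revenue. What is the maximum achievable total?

This is the linear assignment problem.
Optimal: Eriksen→Lot B ($150), Leclerc→Lot E ($155), Mendoza→Lot D ($140), Santos→Lot A ($115) — total 150+155+140+115 = $560.
Max-entry greedy (repeatedly take the single best remaining cell) gives $514, worse by 46.
Swapping Santos↔Eriksen (Santos→Lot B $164, Eriksen→Lot A $55) loses 46.
Every other assignment is strictly worse.

Maximum total: $560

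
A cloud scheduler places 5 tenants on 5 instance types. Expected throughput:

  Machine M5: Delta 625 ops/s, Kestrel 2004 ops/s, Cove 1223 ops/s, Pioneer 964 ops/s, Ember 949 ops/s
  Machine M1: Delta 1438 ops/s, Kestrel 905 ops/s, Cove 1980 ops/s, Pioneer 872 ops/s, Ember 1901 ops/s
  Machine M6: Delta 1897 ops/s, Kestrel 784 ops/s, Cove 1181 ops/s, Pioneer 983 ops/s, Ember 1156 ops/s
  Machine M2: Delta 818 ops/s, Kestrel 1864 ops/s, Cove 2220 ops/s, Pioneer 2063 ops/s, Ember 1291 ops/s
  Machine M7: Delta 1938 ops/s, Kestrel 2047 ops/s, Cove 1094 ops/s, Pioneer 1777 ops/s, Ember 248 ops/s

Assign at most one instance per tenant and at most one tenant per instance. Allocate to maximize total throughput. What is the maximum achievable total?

This is a one-to-one assignment (maximum-weight bipartite matching).
Optimal: Delta→Machine M6 (1897 ops/s), Kestrel→Machine M5 (2004 ops/s), Cove→Machine M2 (2220 ops/s), Pioneer→Machine M7 (1777 ops/s), Ember→Machine M1 (1901 ops/s) — total 1897+2004+2220+1777+1901 = 9799 ops/s.
Row-greedy (each tenant in turn takes its best remaining instance) gives 9046 ops/s, worse by 753.
Next-best assignment: Delta→Machine M7, Kestrel→Machine M5, Cove→Machine M1, Pioneer→Machine M2, Ember→Machine M6 = 9141 ops/s.

Max total: 9799 ops/s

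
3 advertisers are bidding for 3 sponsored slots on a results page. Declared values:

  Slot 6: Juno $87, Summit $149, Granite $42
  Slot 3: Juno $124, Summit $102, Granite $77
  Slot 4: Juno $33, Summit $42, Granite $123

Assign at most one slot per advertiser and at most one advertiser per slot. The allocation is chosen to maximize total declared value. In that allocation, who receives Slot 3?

Treat this as an assignment problem: match each advertiser to one slot.
Optimal: Juno→Slot 3 ($124), Summit→Slot 6 ($149), Granite→Slot 4 ($123) — total 124+149+123 = $396.

Juno receives Slot 3.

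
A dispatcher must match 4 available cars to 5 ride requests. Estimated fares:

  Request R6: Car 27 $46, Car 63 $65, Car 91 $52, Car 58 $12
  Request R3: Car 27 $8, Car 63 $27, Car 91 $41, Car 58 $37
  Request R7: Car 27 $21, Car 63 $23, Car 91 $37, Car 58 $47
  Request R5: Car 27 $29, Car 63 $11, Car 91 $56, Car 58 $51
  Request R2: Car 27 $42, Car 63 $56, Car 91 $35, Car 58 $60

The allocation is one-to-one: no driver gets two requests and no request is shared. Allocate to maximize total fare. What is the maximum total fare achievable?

Optimal: Car 27→Request R2 ($42), Car 63→Request R6 ($65), Car 91→Request R5 ($56), Car 58→Request R7 ($47) — total 42+65+56+47 = $210.
Column-greedy (each request in turn goes to its best remaining driver) gives $182, worse by 28.

Maximum total: $210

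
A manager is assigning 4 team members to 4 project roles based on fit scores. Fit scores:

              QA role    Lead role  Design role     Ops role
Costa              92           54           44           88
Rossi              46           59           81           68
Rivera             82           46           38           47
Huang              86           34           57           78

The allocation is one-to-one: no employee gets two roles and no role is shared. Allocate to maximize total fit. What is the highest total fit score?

Max total: 301 pts

Optimal: Costa→Ops role (88 pts), Rossi→Design role (81 pts), Rivera→Lead role (46 pts), Huang→QA role (86 pts) — total 88+81+46+86 = 301 pts.
Column-greedy (each role in turn goes to its best remaining employee) gives 255 pts, worse by 46.
Swapping Costa↔Huang (Costa→QA role 92 pts, Huang→Ops role 78 pts) loses 4.
No other one-to-one assignment exceeds 301 pts.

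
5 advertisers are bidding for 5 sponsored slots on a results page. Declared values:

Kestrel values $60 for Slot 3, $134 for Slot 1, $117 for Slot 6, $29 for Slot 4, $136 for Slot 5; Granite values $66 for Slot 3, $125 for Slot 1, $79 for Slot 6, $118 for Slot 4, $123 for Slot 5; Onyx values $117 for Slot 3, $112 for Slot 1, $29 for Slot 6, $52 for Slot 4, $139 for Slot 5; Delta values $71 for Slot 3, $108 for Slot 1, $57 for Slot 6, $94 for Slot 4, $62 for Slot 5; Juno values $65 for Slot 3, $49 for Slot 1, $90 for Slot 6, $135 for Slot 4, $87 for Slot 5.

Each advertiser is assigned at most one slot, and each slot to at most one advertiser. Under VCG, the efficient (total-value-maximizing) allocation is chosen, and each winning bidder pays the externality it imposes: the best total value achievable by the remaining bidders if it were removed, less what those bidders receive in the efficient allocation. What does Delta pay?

Delta pays $24.

Efficient allocation: Kestrel→Slot 6 ($117), Granite→Slot 5 ($123), Onyx→Slot 3 ($117), Delta→Slot 1 ($108), Juno→Slot 4 ($135); total welfare W = $600.
Delta receives Slot 1 at value $108, so the others get W − 108 = $492.
Without Delta: best allocation of the remaining 4 bidders over all 5 slots is Kestrel→Slot 6 ($117), Granite→Slot 1 ($125), Onyx→Slot 5 ($139), Juno→Slot 4 ($135), total $516.
VCG payment = (others' best without Delta) − (others' welfare with Delta) = 516 − 492 = $24.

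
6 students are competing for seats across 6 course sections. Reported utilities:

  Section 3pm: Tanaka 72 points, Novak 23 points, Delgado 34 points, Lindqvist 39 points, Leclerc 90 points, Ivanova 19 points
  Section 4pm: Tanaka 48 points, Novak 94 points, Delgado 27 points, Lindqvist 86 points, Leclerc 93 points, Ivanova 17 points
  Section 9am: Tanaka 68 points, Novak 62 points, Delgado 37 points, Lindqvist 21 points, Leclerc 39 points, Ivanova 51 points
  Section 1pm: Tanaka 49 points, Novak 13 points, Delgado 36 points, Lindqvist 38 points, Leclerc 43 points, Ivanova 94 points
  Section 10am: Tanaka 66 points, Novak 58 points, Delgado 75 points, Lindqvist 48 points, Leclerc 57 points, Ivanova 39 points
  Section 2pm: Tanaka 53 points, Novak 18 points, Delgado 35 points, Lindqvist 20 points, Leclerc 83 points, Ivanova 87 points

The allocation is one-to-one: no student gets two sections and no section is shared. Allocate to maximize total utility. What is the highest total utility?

This is the linear assignment problem.
Optimal: Tanaka→Section 3pm (72 points), Novak→Section 9am (62 points), Delgado→Section 10am (75 points), Lindqvist→Section 4pm (86 points), Leclerc→Section 2pm (83 points), Ivanova→Section 1pm (94 points) — total 72+62+75+86+83+94 = 472 points.

Maximum total: 472 points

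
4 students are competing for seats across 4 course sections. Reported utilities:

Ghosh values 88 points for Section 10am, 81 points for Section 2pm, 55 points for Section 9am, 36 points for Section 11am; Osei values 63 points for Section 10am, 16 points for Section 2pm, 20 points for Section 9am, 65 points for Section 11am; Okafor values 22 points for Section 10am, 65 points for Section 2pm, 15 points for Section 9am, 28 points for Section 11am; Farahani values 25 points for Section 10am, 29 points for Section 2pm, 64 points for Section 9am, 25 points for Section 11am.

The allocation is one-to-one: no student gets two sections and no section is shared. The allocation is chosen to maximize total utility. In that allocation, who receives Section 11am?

Optimal: Ghosh→Section 10am (88 points), Osei→Section 11am (65 points), Okafor→Section 2pm (65 points), Farahani→Section 9am (64 points) — total 88+65+65+64 = 282 points.
Next-best assignment: Ghosh→Section 2pm, Osei→Section 10am, Okafor→Section 11am, Farahani→Section 9am = 236 points.
Checked against all permutations: 282 points is optimal.

Osei receives Section 11am.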